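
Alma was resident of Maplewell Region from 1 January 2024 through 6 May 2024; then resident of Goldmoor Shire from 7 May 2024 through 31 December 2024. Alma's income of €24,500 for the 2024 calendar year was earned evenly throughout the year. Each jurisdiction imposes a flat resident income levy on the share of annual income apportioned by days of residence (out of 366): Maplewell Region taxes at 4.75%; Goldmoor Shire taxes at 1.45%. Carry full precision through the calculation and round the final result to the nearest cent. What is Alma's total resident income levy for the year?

Maplewell Region, 1 January – 6 May 2024: 127 days → €24,500 × 4.75% × 127/366 = €403.8149
Goldmoor Shire, 7 May – 31 December 2024: 239 days → €24,500 × 1.45% × 239/366 = €231.9802
Total = €635.7951

€635.80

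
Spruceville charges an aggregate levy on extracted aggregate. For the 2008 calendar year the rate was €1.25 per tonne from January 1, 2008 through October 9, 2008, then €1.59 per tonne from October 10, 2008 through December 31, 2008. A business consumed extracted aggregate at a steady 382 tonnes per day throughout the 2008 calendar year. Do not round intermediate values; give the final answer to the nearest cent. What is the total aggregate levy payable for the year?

January 1 – October 9, 2008: 283 days × 382 tonnes/day = 108,106 tonnes at €1.25/tonne → €135,132.50
October 10 – December 31, 2008: 83 days × 382 tonnes/day = 31,706 tonnes at €1.59/tonne → €50,412.54

€185,545.04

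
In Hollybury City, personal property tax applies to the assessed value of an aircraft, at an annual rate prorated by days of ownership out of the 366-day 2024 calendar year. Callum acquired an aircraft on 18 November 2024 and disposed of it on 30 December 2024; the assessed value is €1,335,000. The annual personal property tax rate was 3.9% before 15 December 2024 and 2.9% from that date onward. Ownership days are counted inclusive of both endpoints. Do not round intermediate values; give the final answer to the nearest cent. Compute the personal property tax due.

18 November – 14 December 2024: 27 days at 3.9% → €1,335,000 × 3.9% × 27/366 = €3,840.8607
15 December – 30 December 2024: 16 days at 2.9% → €1,335,000 × 2.9% × 16/366 = €1,692.4590
Total = €5,533.3197

€5,533.32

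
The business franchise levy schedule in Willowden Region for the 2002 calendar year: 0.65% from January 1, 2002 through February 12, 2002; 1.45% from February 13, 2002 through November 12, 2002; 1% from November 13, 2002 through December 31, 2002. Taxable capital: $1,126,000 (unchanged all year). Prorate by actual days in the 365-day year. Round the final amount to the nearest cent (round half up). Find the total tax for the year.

January 1 – February 12, 2002: 43 days at 0.65% → $1,126,000 × 0.65% × 43/365 = $862.2384
February 13 – November 12, 2002: 273 days at 1.45% → $1,126,000 × 1.45% × 273/365 = $12,211.7014
November 13 – December 31, 2002: 49 days at 1% → $1,126,000 × 1% × 49/365 = $1,511.6164
Total = $14,585.5562

$14,585.56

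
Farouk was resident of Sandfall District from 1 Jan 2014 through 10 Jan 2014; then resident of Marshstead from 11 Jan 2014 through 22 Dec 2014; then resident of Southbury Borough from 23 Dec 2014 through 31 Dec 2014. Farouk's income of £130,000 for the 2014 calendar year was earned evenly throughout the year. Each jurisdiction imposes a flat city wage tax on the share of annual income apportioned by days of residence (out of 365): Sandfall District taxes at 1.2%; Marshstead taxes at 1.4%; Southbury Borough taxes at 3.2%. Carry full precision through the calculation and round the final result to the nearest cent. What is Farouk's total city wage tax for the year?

£1,870.58

Sandfall District, 1 Jan – 10 Jan 2014: 10 days → £130,000 × 1.2% × 10/365 = £42.7397
Marshstead, 11 Jan – 22 Dec 2014: 346 days → £130,000 × 1.4% × 346/365 = £1,725.2603
Southbury Borough, 23 Dec – 31 Dec 2014: 9 days → £130,000 × 3.2% × 9/365 = £102.5753
Total = £1,870.5753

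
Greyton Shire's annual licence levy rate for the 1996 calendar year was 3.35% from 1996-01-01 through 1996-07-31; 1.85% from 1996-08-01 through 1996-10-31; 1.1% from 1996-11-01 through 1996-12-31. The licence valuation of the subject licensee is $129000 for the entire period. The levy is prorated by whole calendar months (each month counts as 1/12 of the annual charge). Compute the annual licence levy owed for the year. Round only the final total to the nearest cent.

1996-01-01 to 1996-07-31: 7 months at 3.35% → $129000 × 3.35% × 7/12 = $2520.8750
1996-08-01 to 1996-10-31: 3 months at 1.85% → $129000 × 1.85% × 3/12 = $596.6250
1996-11-01 to 1996-12-31: 2 months at 1.1% → $129000 × 1.1% × 2/12 = $236.5000
Total = $3354.0000

$3354.00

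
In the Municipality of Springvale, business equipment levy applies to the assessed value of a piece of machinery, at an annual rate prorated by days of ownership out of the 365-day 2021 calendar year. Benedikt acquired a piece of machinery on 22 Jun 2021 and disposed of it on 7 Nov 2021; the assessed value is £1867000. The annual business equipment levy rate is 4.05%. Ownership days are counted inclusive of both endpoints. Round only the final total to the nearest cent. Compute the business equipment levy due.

Days held (22 Jun – 7 Nov 2021): 139 out of 365
Tax = £1867000 × 4.05% × 139/365 = £28795.2781

£28795.28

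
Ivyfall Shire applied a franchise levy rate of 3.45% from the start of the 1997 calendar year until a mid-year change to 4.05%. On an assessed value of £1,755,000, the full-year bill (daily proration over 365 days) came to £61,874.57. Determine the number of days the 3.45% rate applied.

Let d = days at the first rate; then 365 − d days at the second rate.
£1,755,000 × [3.45%·d + 4.05%·(365−d)] / 365 = £61,874.57
Solving gives d = 319, so the new rate took effect on 16 Nov 1997.

319 days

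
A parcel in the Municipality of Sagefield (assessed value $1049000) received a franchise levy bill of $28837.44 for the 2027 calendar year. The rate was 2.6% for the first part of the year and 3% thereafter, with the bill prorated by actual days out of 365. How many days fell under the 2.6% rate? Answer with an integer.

229 days

Let d = days at the first rate; then 365 − d days at the second rate.
$1049000 × [2.6%·d + 3%·(365−d)] / 365 = $28837.44
Solving gives d = 229, so the new rate took effect on August 18, 2027.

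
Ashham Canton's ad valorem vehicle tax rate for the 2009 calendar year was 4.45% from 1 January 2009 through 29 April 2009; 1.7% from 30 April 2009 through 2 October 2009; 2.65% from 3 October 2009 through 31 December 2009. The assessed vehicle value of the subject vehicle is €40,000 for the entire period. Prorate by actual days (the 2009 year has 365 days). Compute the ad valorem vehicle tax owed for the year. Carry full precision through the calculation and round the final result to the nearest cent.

€1,132.33

1 January – 29 April 2009: 119 days at 4.45% → €40,000 × 4.45% × 119/365 = €580.3288
30 April – 2 October 2009: 156 days at 1.7% → €40,000 × 1.7% × 156/365 = €290.6301
3 October – 31 December 2009: 90 days at 2.65% → €40,000 × 2.65% × 90/365 = €261.3699
Total = €1,132.3288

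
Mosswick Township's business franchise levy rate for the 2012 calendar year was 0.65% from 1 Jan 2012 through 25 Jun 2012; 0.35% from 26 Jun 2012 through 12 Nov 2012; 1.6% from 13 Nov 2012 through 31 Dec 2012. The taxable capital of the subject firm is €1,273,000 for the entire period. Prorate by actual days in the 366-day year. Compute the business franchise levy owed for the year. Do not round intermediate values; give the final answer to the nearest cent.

€8,432.76

1 Jan – 25 Jun 2012: 177 days at 0.65% → €1,273,000 × 0.65% × 177/366 = €4,001.6025
26 Jun – 12 Nov 2012: 140 days at 0.35% → €1,273,000 × 0.35% × 140/366 = €1,704.2896
13 Nov – 31 Dec 2012: 49 days at 1.6% → €1,273,000 × 1.6% × 49/366 = €2,726.8634
Total = €8,432.7555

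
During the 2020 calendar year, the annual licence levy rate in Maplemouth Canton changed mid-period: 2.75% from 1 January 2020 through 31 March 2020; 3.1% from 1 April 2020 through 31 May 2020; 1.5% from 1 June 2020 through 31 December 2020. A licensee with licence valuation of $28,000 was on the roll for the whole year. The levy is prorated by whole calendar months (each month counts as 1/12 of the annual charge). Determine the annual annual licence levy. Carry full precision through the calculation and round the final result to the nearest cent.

$582.17

1 January – 31 March 2020: 3 months at 2.75% → $28,000 × 2.75% × 3/12 = $192.5000
1 April – 31 May 2020: 2 months at 3.1% → $28,000 × 3.1% × 2/12 = $144.6667
1 June – 31 December 2020: 7 months at 1.5% → $28,000 × 1.5% × 7/12 = $245.0000
Total = $582.1667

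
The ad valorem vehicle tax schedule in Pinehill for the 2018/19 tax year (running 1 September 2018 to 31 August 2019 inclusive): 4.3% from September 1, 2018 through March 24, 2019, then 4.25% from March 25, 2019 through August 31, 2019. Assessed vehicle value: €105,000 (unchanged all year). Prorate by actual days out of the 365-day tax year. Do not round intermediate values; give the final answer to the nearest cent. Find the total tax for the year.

September 1, 2018 – March 24, 2019: 205 days at 4.3% → €105,000 × 4.3% × 205/365 = €2,535.8219
March 25 – August 31, 2019: 160 days at 4.25% → €105,000 × 4.25% × 160/365 = €1,956.1644
Total = €4,491.9863

€4,491.99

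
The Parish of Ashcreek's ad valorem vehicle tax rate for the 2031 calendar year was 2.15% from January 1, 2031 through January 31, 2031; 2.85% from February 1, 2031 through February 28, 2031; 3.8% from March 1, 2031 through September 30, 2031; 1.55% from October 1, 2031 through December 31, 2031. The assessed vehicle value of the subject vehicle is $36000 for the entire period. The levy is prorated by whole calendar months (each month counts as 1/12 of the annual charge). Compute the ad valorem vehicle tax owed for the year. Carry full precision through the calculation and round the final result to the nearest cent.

$1087.50

January 1 – January 31, 2031: 1 month at 2.15% → $36000 × 2.15% × 1/12 = $64.5000
February 1 – February 28, 2031: 1 month at 2.85% → $36000 × 2.85% × 1/12 = $85.5000
March 1 – September 30, 2031: 7 months at 3.8% → $36000 × 3.8% × 7/12 = $798.0000
October 1 – December 31, 2031: 3 months at 1.55% → $36000 × 1.55% × 3/12 = $139.5000
Total = $1087.5000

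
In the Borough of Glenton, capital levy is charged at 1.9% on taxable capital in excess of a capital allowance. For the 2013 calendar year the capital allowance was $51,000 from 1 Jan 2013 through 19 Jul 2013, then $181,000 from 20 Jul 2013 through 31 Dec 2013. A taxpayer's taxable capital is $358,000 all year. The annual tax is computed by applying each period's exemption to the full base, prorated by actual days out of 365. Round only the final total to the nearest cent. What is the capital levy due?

$4,716.42

1 Jan – 19 Jul 2013: 200 days, exemption $51,000 → ($358,000 − $51,000) × 1.9% × 200/365 = $3,196.1644
20 Jul – 31 Dec 2013: 165 days, exemption $181,000 → ($358,000 − $181,000) × 1.9% × 165/365 = $1,520.2603
Total = $4,716.4247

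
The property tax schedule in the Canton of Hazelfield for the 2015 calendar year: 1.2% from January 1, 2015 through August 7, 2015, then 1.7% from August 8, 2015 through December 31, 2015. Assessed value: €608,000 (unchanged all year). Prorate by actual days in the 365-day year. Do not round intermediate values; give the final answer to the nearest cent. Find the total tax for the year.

January 1 – August 7, 2015: 219 days at 1.2% → €608,000 × 1.2% × 219/365 = €4,377.6000
August 8 – December 31, 2015: 146 days at 1.7% → €608,000 × 1.7% × 146/365 = €4,134.4000
Total = €8,512.0000

€8,512.00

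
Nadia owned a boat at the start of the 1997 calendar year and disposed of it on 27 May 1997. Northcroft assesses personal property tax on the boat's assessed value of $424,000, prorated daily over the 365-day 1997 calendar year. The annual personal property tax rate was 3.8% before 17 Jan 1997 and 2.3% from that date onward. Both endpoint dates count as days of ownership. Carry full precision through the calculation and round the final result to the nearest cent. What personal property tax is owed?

$4,206.31

1 Jan – 16 Jan 1997: 16 days at 3.8% → $424,000 × 3.8% × 16/365 = $706.2795
17 Jan – 27 May 1997: 131 days at 2.3% → $424,000 × 2.3% × 131/365 = $3,500.0329
Total = $4,206.3123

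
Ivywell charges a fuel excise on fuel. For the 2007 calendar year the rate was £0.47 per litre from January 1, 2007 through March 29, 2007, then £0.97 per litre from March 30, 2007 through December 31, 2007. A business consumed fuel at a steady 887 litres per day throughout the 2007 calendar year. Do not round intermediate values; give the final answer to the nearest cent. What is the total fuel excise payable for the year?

January 1 – March 29, 2007: 88 days × 887 litres/day = 78,056 litres at £0.47/litre → £36,686.32
March 30 – December 31, 2007: 277 days × 887 litres/day = 245,699 litres at £0.97/litre → £238,328.03

£275,014.35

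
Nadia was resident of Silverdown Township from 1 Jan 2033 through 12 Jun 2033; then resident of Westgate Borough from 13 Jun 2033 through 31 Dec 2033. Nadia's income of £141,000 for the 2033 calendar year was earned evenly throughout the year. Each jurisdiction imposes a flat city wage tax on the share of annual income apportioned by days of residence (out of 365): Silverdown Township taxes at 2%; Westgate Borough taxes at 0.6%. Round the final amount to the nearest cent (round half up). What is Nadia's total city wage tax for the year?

Silverdown Township, 1 Jan – 12 Jun 2033: 163 days → £141,000 × 2% × 163/365 = £1,259.3425
Westgate Borough, 13 Jun – 31 Dec 2033: 202 days → £141,000 × 0.6% × 202/365 = £468.1973
Total = £1,727.5397

£1,727.54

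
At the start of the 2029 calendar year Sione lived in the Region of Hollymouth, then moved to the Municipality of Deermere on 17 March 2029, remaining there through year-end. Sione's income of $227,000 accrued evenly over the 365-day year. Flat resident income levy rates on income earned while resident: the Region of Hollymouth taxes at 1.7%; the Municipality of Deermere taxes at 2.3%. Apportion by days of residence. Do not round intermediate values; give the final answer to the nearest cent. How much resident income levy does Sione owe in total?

The Region of Hollymouth, 1 January – 16 March 2029: 75 days → $227,000 × 1.7% × 75/365 = $792.9452
The Municipality of Deermere, 17 March – 31 December 2029: 290 days → $227,000 × 2.3% × 290/365 = $4,148.1918
Total = $4,941.1370

$4,941.14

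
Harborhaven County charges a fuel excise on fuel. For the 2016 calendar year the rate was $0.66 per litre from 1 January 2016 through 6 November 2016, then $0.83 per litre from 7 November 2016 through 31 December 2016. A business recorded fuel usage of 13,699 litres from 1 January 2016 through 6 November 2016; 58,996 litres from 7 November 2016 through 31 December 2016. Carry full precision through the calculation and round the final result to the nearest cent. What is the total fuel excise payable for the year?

$58,008.02

1 January – 6 November 2016: 13,699 litres at $0.66/litre → $9,041.34
7 November – 31 December 2016: 58,996 litres at $0.83/litre → $48,966.68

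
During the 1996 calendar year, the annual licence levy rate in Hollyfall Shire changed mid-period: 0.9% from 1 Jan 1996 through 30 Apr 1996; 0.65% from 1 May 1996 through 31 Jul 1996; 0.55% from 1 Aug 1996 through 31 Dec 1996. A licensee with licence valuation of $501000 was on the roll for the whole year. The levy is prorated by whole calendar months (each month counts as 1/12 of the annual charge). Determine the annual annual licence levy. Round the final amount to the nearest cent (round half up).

$3465.25

1 Jan – 30 Apr 1996: 4 months at 0.9% → $501000 × 0.9% × 4/12 = $1503.0000
1 May – 31 Jul 1996: 3 months at 0.65% → $501000 × 0.65% × 3/12 = $814.1250
1 Aug – 31 Dec 1996: 5 months at 0.55% → $501000 × 0.55% × 5/12 = $1148.1250
Total = $3465.2500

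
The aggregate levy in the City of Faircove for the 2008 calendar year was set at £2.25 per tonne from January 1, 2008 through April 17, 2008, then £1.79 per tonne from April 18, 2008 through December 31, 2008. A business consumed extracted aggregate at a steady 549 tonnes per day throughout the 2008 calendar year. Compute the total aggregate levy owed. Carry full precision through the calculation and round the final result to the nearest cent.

January 1 – April 17, 2008: 108 days × 549 tonnes/day = 59,292 tonnes at £2.25/tonne → £133,407.00
April 18 – December 31, 2008: 258 days × 549 tonnes/day = 141,642 tonnes at £1.79/tonne → £253,539.18

£386,946.18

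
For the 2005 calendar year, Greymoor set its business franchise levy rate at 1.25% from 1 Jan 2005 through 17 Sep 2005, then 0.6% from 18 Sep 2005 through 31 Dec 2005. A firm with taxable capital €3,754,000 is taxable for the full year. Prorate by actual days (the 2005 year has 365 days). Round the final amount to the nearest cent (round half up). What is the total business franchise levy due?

1 Jan – 17 Sep 2005: 260 days at 1.25% → €3,754,000 × 1.25% × 260/365 = €33,426.0274
18 Sep – 31 Dec 2005: 105 days at 0.6% → €3,754,000 × 0.6% × 105/365 = €6,479.5068
Total = €39,905.5342

€39,905.53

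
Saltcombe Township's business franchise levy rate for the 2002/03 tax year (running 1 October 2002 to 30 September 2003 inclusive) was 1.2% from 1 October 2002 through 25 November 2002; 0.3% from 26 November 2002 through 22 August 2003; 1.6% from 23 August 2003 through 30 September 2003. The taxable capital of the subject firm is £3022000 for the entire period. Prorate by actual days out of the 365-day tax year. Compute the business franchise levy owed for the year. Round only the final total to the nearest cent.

£17436.53

1 October – 25 November 2002: 56 days at 1.2% → £3022000 × 1.2% × 56/365 = £5563.7918
26 November 2002 – 22 August 2003: 270 days at 0.3% → £3022000 × 0.3% × 270/365 = £6706.3562
23 August – 30 September 2003: 39 days at 1.6% → £3022000 × 1.6% × 39/365 = £5166.3781
Total = £17436.5260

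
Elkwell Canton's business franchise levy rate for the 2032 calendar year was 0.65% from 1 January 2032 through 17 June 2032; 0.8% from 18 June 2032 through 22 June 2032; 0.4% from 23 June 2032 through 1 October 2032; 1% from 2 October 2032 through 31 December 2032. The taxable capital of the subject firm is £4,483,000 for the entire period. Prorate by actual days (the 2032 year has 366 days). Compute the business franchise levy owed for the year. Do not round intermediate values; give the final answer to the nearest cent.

£30,039.77

1 January – 17 June 2032: 169 days at 0.65% → £4,483,000 × 0.65% × 169/366 = £13,455.1243
18 June – 22 June 2032: 5 days at 0.8% → £4,483,000 × 0.8% × 5/366 = £489.9454
23 June – 1 October 2032: 101 days at 0.4% → £4,483,000 × 0.4% × 101/366 = £4,948.4481
2 October – 31 December 2032: 91 days at 1% → £4,483,000 × 1% × 91/366 = £11,146.2568
Total = £30,039.7746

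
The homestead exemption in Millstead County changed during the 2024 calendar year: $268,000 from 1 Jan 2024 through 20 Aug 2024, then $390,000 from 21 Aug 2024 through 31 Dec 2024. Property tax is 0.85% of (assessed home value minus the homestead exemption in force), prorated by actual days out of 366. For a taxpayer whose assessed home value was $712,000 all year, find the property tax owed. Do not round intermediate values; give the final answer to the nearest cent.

1 Jan – 20 Aug 2024: 233 days, exemption $268,000 → ($712,000 − $268,000) × 0.85% × 233/366 = $2,402.5738
21 Aug – 31 Dec 2024: 133 days, exemption $390,000 → ($712,000 − $390,000) × 0.85% × 133/366 = $994.5929
Total = $3,397.1667

$3,397.17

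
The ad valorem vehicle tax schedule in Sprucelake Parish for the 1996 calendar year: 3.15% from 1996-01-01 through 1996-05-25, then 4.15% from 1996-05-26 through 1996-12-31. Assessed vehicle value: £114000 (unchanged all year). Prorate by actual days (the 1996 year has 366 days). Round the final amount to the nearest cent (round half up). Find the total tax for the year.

£4276.25

1996-01-01 to 1996-05-25: 146 days at 3.15% → £114000 × 3.15% × 146/366 = £1432.4754
1996-05-26 to 1996-12-31: 220 days at 4.15% → £114000 × 4.15% × 220/366 = £2843.7705
Total = £4276.2459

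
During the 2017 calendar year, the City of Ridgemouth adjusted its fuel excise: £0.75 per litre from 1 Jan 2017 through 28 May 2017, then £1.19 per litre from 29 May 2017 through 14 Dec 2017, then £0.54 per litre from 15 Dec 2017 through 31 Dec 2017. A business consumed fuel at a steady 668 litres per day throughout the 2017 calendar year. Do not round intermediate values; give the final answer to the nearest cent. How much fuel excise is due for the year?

1 Jan – 28 May 2017: 148 days × 668 litres/day = 98,864 litres at £0.75/litre → £74,148.00
29 May – 14 Dec 2017: 200 days × 668 litres/day = 133,600 litres at £1.19/litre → £158,984.00
15 Dec – 31 Dec 2017: 17 days × 668 litres/day = 11,356 litres at £0.54/litre → £6,132.24

£239,264.24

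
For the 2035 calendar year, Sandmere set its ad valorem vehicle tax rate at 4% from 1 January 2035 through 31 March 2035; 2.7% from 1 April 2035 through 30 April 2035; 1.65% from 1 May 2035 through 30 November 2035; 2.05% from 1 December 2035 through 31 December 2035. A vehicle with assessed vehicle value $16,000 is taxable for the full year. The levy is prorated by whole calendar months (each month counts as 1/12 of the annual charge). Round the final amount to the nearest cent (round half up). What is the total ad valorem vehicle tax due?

$377.33

1 January – 31 March 2035: 3 months at 4% → $16,000 × 4% × 3/12 = $160.0000
1 April – 30 April 2035: 1 month at 2.7% → $16,000 × 2.7% × 1/12 = $36.0000
1 May – 30 November 2035: 7 months at 1.65% → $16,000 × 1.65% × 7/12 = $154.0000
1 December – 31 December 2035: 1 month at 2.05% → $16,000 × 2.05% × 1/12 = $27.3333
Total = $377.3333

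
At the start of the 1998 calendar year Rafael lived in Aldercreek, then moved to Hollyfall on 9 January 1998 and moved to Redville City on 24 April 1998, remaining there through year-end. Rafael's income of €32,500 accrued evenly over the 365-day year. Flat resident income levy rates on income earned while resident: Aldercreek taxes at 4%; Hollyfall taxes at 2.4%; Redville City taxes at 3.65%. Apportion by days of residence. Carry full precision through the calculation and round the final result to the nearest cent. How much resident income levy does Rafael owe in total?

€1,071.88

Aldercreek, 1 January – 8 January 1998: 8 days → €32,500 × 4% × 8/365 = €28.4932
Hollyfall, 9 January – 23 April 1998: 105 days → €32,500 × 2.4% × 105/365 = €224.3836
Redville City, 24 April – 31 December 1998: 252 days → €32,500 × 3.65% × 252/365 = €819.0000
Total = €1,071.8767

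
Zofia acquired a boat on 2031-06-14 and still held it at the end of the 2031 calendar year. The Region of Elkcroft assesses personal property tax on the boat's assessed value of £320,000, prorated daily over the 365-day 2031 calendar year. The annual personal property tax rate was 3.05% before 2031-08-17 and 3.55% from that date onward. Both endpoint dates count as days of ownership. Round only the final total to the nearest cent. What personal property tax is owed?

£5,975.23

2031-06-14 to 2031-08-16: 64 days at 3.05% → £320,000 × 3.05% × 64/365 = £1,711.3425
2031-08-17 to 2031-12-31: 137 days at 3.55% → £320,000 × 3.55% × 137/365 = £4,263.8904
Total = £5,975.2329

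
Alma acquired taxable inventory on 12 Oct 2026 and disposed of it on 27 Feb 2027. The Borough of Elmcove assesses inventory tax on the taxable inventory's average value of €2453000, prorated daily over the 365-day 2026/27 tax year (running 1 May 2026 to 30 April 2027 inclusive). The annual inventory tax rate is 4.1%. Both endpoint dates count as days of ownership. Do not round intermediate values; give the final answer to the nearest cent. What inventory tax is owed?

€38300.40

Days held (12 Oct 2026 – 27 Feb 2027): 139 out of 365
Tax = €2453000 × 4.1% × 139/365 = €38300.4027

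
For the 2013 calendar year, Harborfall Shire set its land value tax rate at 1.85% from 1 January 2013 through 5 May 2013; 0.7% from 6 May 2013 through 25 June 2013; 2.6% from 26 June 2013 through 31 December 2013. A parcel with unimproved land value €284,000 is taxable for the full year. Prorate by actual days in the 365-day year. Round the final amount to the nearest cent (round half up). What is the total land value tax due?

1 January – 5 May 2013: 125 days at 1.85% → €284,000 × 1.85% × 125/365 = €1,799.3151
6 May – 25 June 2013: 51 days at 0.7% → €284,000 × 0.7% × 51/365 = €277.7753
26 June – 31 December 2013: 189 days at 2.6% → €284,000 × 2.6% × 189/365 = €3,823.4959
Total = €5,900.5863

€5,900.59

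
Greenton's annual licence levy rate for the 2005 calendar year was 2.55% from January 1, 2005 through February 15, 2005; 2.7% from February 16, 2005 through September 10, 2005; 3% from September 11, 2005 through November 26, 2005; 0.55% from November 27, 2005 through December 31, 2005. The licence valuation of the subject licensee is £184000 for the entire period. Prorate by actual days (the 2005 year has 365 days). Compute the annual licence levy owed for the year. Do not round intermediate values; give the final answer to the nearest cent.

January 1 – February 15, 2005: 46 days at 2.55% → £184000 × 2.55% × 46/365 = £591.3205
February 16 – September 10, 2005: 207 days at 2.7% → £184000 × 2.7% × 207/365 = £2817.4685
September 11 – November 26, 2005: 77 days at 3% → £184000 × 3% × 77/365 = £1164.4932
November 27 – December 31, 2005: 35 days at 0.55% → £184000 × 0.55% × 35/365 = £97.0411
Total = £4670.3233

£4670.32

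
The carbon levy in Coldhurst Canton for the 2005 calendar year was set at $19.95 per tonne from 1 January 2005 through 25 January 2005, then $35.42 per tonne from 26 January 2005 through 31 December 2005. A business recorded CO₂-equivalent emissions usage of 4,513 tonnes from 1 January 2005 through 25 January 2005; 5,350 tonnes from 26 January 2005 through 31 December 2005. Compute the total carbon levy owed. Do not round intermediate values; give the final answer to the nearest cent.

$279,531.35

1 January – 25 January 2005: 4,513 tonnes at $19.95/tonne → $90,034.35
26 January – 31 December 2005: 5,350 tonnes at $35.42/tonne → $189,497.00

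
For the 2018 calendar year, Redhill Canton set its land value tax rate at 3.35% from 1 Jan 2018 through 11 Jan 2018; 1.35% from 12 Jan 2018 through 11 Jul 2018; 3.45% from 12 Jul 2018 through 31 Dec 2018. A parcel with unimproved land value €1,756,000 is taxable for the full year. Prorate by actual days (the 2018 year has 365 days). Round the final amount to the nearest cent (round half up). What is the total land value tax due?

€42,242.62

1 Jan – 11 Jan 2018: 11 days at 3.35% → €1,756,000 × 3.35% × 11/365 = €1,772.8384
12 Jan – 11 Jul 2018: 181 days at 1.35% → €1,756,000 × 1.35% × 181/365 = €11,755.5781
12 Jul – 31 Dec 2018: 173 days at 3.45% → €1,756,000 × 3.45% × 173/365 = €28,714.2082
Total = €42,242.6247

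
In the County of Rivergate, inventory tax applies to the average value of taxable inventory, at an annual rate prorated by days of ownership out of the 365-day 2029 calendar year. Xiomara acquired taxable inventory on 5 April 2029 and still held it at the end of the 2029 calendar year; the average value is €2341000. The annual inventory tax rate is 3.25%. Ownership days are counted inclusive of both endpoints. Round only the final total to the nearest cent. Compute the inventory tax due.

Days held (5 April – 31 December 2029): 271 out of 365
Tax = €2341000 × 3.25% × 271/365 = €56488.6507

€56488.65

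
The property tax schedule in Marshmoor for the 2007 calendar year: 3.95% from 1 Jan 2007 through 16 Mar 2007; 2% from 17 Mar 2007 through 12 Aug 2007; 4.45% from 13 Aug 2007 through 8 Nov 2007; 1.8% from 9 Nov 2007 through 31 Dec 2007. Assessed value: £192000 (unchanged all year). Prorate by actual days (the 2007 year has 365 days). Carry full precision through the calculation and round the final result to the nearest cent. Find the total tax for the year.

£5687.67

1 Jan – 16 Mar 2007: 75 days at 3.95% → £192000 × 3.95% × 75/365 = £1558.3562
17 Mar – 12 Aug 2007: 149 days at 2% → £192000 × 2% × 149/365 = £1567.5616
13 Aug – 8 Nov 2007: 88 days at 4.45% → £192000 × 4.45% × 88/365 = £2059.9233
9 Nov – 31 Dec 2007: 53 days at 1.8% → £192000 × 1.8% × 53/365 = £501.8301
Total = £5687.6712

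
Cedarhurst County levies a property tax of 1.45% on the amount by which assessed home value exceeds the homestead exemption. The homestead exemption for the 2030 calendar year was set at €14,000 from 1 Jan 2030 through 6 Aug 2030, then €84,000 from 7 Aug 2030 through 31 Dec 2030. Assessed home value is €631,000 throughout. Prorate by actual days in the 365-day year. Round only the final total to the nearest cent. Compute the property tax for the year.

1 Jan – 6 Aug 2030: 218 days, exemption €14,000 → (€631,000 − €14,000) × 1.45% × 218/365 = €5,343.3890
7 Aug – 31 Dec 2030: 147 days, exemption €84,000 → (€631,000 − €84,000) × 1.45% × 147/365 = €3,194.3301
Total = €8,537.7192

€8,537.72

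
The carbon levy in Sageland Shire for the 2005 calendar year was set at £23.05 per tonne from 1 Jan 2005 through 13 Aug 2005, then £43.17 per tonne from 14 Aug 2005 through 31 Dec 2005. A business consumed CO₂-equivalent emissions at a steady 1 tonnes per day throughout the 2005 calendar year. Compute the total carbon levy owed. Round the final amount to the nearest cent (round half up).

£11,230.05

1 Jan – 13 Aug 2005: 225 days × 1 tonnes/day = 225 tonnes at £23.05/tonne → £5,186.25
14 Aug – 31 Dec 2005: 140 days × 1 tonnes/day = 140 tonnes at £43.17/tonne → £6,043.80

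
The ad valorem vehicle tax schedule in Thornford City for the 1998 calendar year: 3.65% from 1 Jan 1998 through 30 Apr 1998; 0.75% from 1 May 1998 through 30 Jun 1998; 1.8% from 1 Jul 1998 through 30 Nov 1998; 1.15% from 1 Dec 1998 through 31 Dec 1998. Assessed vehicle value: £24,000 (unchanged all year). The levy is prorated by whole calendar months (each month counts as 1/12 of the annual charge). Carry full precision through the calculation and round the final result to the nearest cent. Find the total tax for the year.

£525.00

1 Jan – 30 Apr 1998: 4 months at 3.65% → £24,000 × 3.65% × 4/12 = £292.0000
1 May – 30 Jun 1998: 2 months at 0.75% → £24,000 × 0.75% × 2/12 = £30.0000
1 Jul – 30 Nov 1998: 5 months at 1.8% → £24,000 × 1.8% × 5/12 = £180.0000
1 Dec – 31 Dec 1998: 1 month at 1.15% → £24,000 × 1.15% × 1/12 = £23.0000
Total = £525.0000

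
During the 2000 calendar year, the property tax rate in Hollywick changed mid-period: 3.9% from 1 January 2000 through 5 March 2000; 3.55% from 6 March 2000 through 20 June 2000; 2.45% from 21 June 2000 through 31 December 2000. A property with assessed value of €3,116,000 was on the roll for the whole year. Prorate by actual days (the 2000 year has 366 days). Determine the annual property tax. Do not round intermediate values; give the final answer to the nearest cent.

€94,386.70

1 January – 5 March 2000: 65 days at 3.9% → €3,116,000 × 3.9% × 65/366 = €21,582.1311
6 March – 20 June 2000: 107 days at 3.55% → €3,116,000 × 3.55% × 107/366 = €32,339.1421
21 June – 31 December 2000: 194 days at 2.45% → €3,116,000 × 2.45% × 194/366 = €40,465.4317
Total = €94,386.7049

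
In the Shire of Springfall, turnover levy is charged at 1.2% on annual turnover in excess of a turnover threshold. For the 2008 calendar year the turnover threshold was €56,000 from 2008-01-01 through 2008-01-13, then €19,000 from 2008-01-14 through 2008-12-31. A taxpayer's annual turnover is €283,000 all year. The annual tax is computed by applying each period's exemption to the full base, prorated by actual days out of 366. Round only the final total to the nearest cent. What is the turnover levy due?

€3,152.23

2008-01-01 to 2008-01-13: 13 days, exemption €56,000 → (€283,000 − €56,000) × 1.2% × 13/366 = €96.7541
2008-01-14 to 2008-12-31: 353 days, exemption €19,000 → (€283,000 − €19,000) × 1.2% × 353/366 = €3,055.4754
Total = €3,152.2295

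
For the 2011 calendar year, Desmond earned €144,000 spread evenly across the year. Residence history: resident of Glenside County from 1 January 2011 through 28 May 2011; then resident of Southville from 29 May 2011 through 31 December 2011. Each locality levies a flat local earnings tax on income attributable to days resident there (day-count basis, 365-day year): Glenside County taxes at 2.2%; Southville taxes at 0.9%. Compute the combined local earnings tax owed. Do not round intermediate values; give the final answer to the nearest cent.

€2,055.06

Glenside County, 1 January – 28 May 2011: 148 days → €144,000 × 2.2% × 148/365 = €1,284.5589
Southville, 29 May – 31 December 2011: 217 days → €144,000 × 0.9% × 217/365 = €770.4986
Total = €2,055.0575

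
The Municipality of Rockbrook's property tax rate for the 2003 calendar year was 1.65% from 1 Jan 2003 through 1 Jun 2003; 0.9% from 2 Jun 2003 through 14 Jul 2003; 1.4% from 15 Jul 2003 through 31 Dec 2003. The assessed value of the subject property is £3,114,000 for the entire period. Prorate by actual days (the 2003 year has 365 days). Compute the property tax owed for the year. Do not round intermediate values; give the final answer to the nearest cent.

1 Jan – 1 Jun 2003: 152 days at 1.65% → £3,114,000 × 1.65% × 152/365 = £21,397.0192
2 Jun – 14 Jul 2003: 43 days at 0.9% → £3,114,000 × 0.9% × 43/365 = £3,301.6932
15 Jul – 31 Dec 2003: 170 days at 1.4% → £3,114,000 × 1.4% × 170/365 = £20,304.9863
Total = £45,003.6986

£45,003.70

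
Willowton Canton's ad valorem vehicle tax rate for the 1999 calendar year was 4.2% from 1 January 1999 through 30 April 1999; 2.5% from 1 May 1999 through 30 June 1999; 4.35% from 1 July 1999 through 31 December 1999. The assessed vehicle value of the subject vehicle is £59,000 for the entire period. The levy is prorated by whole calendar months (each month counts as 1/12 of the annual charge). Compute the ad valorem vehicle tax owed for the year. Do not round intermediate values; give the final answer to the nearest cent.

£2,355.08

1 January – 30 April 1999: 4 months at 4.2% → £59,000 × 4.2% × 4/12 = £826.0000
1 May – 30 June 1999: 2 months at 2.5% → £59,000 × 2.5% × 2/12 = £245.8333
1 July – 31 December 1999: 6 months at 4.35% → £59,000 × 4.35% × 6/12 = £1,283.2500
Total = £2,355.0833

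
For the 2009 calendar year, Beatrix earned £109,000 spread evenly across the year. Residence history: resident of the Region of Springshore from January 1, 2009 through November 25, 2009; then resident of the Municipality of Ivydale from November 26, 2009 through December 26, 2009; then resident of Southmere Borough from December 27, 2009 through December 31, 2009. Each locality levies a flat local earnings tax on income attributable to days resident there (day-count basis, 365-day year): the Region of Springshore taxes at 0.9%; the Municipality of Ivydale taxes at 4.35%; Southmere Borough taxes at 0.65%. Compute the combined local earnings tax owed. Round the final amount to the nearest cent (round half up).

The Region of Springshore, January 1 – November 25, 2009: 329 days → £109,000 × 0.9% × 329/365 = £884.2438
The Municipality of Ivydale, November 26 – December 26, 2009: 31 days → £109,000 × 4.35% × 31/365 = £402.7027
Southmere Borough, December 27 – December 31, 2009: 5 days → £109,000 × 0.65% × 5/365 = £9.7055
Total = £1,296.6521

£1,296.65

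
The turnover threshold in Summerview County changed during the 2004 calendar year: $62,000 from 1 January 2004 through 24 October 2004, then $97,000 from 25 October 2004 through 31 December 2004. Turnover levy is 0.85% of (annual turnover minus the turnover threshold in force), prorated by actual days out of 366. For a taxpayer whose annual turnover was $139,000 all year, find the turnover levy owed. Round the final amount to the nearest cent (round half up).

$599.23

1 January – 24 October 2004: 298 days, exemption $62,000 → ($139,000 − $62,000) × 0.85% × 298/366 = $532.8989
25 October – 31 December 2004: 68 days, exemption $97,000 → ($139,000 − $97,000) × 0.85% × 68/366 = $66.3279
Total = $599.2268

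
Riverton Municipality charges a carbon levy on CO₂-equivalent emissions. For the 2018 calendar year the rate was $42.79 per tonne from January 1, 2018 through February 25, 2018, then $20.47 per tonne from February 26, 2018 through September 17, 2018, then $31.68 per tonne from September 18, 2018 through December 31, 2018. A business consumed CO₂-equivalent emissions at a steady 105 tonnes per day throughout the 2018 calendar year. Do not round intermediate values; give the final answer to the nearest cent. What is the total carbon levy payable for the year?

January 1 – February 25, 2018: 56 days × 105 tonnes/day = 5,880 tonnes at $42.79/tonne → $251605.20
February 26 – September 17, 2018: 204 days × 105 tonnes/day = 21,420 tonnes at $20.47/tonne → $438467.40
September 18 – December 31, 2018: 105 days × 105 tonnes/day = 11,025 tonnes at $31.68/tonne → $349272.00

$1039344.60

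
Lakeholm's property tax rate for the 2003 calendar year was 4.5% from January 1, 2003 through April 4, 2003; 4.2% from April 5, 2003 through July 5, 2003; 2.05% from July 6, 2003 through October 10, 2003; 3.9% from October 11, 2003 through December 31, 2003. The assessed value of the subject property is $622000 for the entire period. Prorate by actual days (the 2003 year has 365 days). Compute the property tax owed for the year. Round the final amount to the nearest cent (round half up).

January 1 – April 4, 2003: 94 days at 4.5% → $622000 × 4.5% × 94/365 = $7208.3836
April 5 – July 5, 2003: 92 days at 4.2% → $622000 × 4.2% × 92/365 = $6584.6795
July 6 – October 10, 2003: 97 days at 2.05% → $622000 × 2.05% × 97/365 = $3388.6219
October 11 – December 31, 2003: 82 days at 3.9% → $622000 × 3.9% × 82/365 = $5449.7425
Total = $22631.4274

$22631.43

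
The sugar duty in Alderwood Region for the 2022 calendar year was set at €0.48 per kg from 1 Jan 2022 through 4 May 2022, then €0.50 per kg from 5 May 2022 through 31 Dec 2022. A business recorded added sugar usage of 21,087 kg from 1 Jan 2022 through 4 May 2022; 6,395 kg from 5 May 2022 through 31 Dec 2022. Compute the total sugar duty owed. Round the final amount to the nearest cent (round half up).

€13,319.26

1 Jan – 4 May 2022: 21,087 kg at €0.48/kg → €10,121.76
5 May – 31 Dec 2022: 6,395 kg at €0.50/kg → €3,197.50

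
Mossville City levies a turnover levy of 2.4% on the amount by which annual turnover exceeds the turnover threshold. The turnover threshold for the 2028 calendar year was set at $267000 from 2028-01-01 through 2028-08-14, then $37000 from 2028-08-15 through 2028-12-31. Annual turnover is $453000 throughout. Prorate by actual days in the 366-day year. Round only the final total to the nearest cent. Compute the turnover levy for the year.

2028-01-01 to 2028-08-14: 227 days, exemption $267000 → ($453000 − $267000) × 2.4% × 227/366 = $2768.6557
2028-08-15 to 2028-12-31: 139 days, exemption $37000 → ($453000 − $37000) × 2.4% × 139/366 = $3791.7377
Total = $6560.3934

$6560.39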